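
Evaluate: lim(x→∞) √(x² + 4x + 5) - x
This is an ∞-∞ indeterminate form.

Combine fractions or rationalize to convert ∞-∞ to 0/0 form:
  lim(x→∞) √(x² + 4x + 5) - x = 2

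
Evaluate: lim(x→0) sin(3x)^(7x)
This is an exponential indeterminate form.

For exponential indeterminate forms, take the natural log:
  Let L = lim(x→0) sin(3x)^(7x)
  Then ln(L) = lim(x→0) [exponent × ln(base)]
  Evaluate using L'Hôpital or standard limits, then exponentiate.
  L = 1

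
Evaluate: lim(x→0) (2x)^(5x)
This is an exponential indeterminate form.

For exponential indeterminate forms, take the natural log:
  Let L = lim(x→0) (2x)^(5x)
  Then ln(L) = lim(x→0) [exponent × ln(base)]
  Evaluate using L'Hôpital or standard limits, then exponentiate.
  L = 1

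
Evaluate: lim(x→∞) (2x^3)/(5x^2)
This is an ∞/∞ indeterminate form.

Apply L'Hôpital's rule: differentiate numerator and denominator separately.
  f(x) = 2·x^3   ⇒   f'(x) = 6·x^2
  g(x) = 5·x^2   ⇒   g'(x) = 10·x
  lim(x→∞) f'(x)/g'(x) = lim(x→∞) (6·x^2)/(10·x)
  = ∞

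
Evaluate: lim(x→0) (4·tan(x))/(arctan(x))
This is a 0/0 indeterminate form.

Apply L'Hôpital's rule: differentiate numerator and denominator separately.
  f(x) = 4·tan(x)   ⇒   f'(x) = 4·tan(x)^2 + 4
  g(x) = atan(x)   ⇒   g'(x) = 1/(x^2 + 1)
  lim(x→0) f'(x)/g'(x) = lim(x→0) (4·tan(x)^2 + 4)/(1/(x^2 + 1))
  = 4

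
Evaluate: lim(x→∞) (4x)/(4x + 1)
This is an ∞/∞ indeterminate form.

Apply L'Hôpital's rule: differentiate numerator and denominator separately.
  f(x) = 4·x   ⇒   f'(x) = 4
  g(x) = 4·x + 1   ⇒   g'(x) = 4
  lim(x→∞) f'(x)/g'(x) = lim(x→∞) (4)/(4)
  = 1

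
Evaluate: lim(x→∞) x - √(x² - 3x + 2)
This is an ∞-∞ indeterminate form.

Combine fractions or rationalize to convert ∞-∞ to 0/0 form:
  lim(x→∞) x - √(x² - 3x + 2) = 3/2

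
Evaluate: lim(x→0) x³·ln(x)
This is a 0·∞ indeterminate form.

Rewrite 0·∞ as a quotient (0/0 or ∞/∞ form), then apply L'Hôpital's rule:
  lim(x→0) x³·ln(x) = 0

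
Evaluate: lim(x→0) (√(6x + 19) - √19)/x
This is a standard limit.

Factor or rationalize the expression:
  lim(x→0) (√(6x + 19) - √19)/x = 3·sqrt(19)/19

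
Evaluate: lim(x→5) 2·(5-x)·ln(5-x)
This is a 0·∞ indeterminate form.

Rewrite 0·∞ as a quotient (0/0 or ∞/∞ form), then apply L'Hôpital's rule:
  lim(x→5) 2·(5-x)·ln(5-x) = 0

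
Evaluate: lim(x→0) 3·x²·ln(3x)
This is a 0·∞ indeterminate form.

Rewrite 0·∞ as a quotient (0/0 or ∞/∞ form), then apply L'Hôpital's rule:
  lim(x→0) 3·x²·ln(3x) = 0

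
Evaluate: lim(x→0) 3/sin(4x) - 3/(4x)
This is an ∞-∞ indeterminate form.

Combine fractions or rationalize to convert ∞-∞ to 0/0 form:
  lim(x→0) 3/sin(4x) - 3/(4x) = 0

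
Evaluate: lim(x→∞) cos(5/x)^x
This is an exponential indeterminate form.

For exponential indeterminate forms, take the natural log:
  Let L = lim(x→∞) cos(5/x)^x
  Then ln(L) = lim(x→∞) [exponent × ln(base)]
  Evaluate using L'Hôpital or standard limits, then exponentiate.
  L = 1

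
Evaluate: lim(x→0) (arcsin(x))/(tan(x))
This is a 0/0 indeterminate form.

Apply L'Hôpital's rule: differentiate numerator and denominator separately.
  f(x) = asin(x)   ⇒   f'(x) = 1/sqrt(1 - x^2)
  g(x) = tan(x)   ⇒   g'(x) = tan(x)^2 + 1
  lim(x→0) f'(x)/g'(x) = lim(x→0) (1/sqrt(1 - x^2))/(tan(x)^2 + 1)
  = 1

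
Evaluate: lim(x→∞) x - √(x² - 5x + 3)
This is an ∞-∞ indeterminate form.

Combine fractions or rationalize to convert ∞-∞ to 0/0 form:
  lim(x→∞) x - √(x² - 5x + 3) = 5/2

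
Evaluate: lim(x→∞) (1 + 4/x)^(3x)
This is an exponential indeterminate form.

For exponential indeterminate forms, take the natural log:
  Let L = lim(x→∞) (1 + 4/x)^(3x)
  Then ln(L) = lim(x→∞) [exponent × ln(base)]
  Evaluate using L'Hôpital or standard limits, then exponentiate.
  L = e^(12)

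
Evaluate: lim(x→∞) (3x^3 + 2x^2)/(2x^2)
This is an ∞/∞ indeterminate form.

Apply L'Hôpital's rule: differentiate numerator and denominator separately.
  f(x) = 3·x^3 + 2·x^2   ⇒   f'(x) = 9·x^2 + 4·x
  g(x) = 2·x^2   ⇒   g'(x) = 4·x
  lim(x→∞) f'(x)/g'(x) = lim(x→∞) (9·x^2 + 4·x)/(4·x)
  = ∞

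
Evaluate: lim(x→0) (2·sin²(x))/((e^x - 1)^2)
This is a 0/0 indeterminate form.

Apply L'Hôpital's rule: differentiate numerator and denominator separately.
  f(x) = 2·sin(x)^2   ⇒   f'(x) = 4·sin(x)·cos(x)
  g(x) = (e^(x) - 1)^2   ⇒   g'(x) = 2·(e^(x) - 1)·e^(x)
  lim(x→0) f'(x)/g'(x) = lim(x→0) (4·sin(x)·cos(x))/(2·(e^(x) - 1)·e^(x))
  = 2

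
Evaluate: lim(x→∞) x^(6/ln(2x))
This is an exponential indeterminate form.

For exponential indeterminate forms, take the natural log:
  Let L = lim(x→∞) x^(6/ln(2x))
  Then ln(L) = lim(x→∞) [exponent × ln(base)]
  Evaluate using L'Hôpital or standard limits, then exponentiate.
  L = e^(6)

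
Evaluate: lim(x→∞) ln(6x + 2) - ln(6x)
This is an ∞-∞ indeterminate form.

Combine fractions or rationalize to convert ∞-∞ to 0/0 form:
  lim(x→∞) ln(6x + 2) - ln(6x) = 0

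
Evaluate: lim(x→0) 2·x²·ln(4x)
This is a 0·∞ indeterminate form.

Rewrite 0·∞ as a quotient (0/0 or ∞/∞ form), then apply L'Hôpital's rule:
  lim(x→0) 2·x²·ln(4x) = 0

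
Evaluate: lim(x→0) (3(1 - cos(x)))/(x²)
This is a 0/0 indeterminate form.

Apply L'Hôpital's rule: differentiate numerator and denominator separately.
  f(x) = 3 - 3·cos(x)   ⇒   f'(x) = 3·sin(x)
  g(x) = x^2   ⇒   g'(x) = 2·x
  lim(x→0) f'(x)/g'(x) = lim(x→0) (3·sin(x))/(2·x)
  = 3/2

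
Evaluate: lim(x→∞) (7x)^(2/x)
This is an exponential indeterminate form.

For exponential indeterminate forms, take the natural log:
  Let L = lim(x→∞) (7x)^(2/x)
  Then ln(L) = lim(x→∞) [exponent × ln(base)]
  Evaluate using L'Hôpital or standard limits, then exponentiate.
  L = 1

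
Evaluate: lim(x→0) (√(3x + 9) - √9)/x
This is a standard limit.

Factor or rationalize the expression:
  lim(x→0) (√(3x + 9) - √9)/x = 1/2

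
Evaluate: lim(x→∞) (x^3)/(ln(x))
This is an ∞/∞ indeterminate form.

Apply L'Hôpital's rule: differentiate numerator and denominator separately.
  f(x) = x^3   ⇒   f'(x) = 3·x^2
  g(x) = ln(x)   ⇒   g'(x) = 1/x
  lim(x→∞) f'(x)/g'(x) = lim(x→∞) (3·x^2)/(1/x)
  = ∞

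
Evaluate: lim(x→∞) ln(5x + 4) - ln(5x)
This is an ∞-∞ indeterminate form.

Combine fractions or rationalize to convert ∞-∞ to 0/0 form:
  lim(x→∞) ln(5x + 4) - ln(5x) = 0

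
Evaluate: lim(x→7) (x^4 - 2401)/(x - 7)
This is a standard limit.

Factor or rationalize the expression:
  lim(x→7) (x^4 - 2401)/(x - 7) = 1372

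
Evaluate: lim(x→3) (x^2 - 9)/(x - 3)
This is a standard limit.

Factor or rationalize the expression:
  lim(x→3) (x^2 - 9)/(x - 3) = 6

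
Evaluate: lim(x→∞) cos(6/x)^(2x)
This is an exponential indeterminate form.

For exponential indeterminate forms, take the natural log:
  Let L = lim(x→∞) cos(6/x)^(2x)
  Then ln(L) = lim(x→∞) [exponent × ln(base)]
  Evaluate using L'Hôpital or standard limits, then exponentiate.
  L = 1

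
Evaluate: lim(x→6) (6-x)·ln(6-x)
This is a 0·∞ indeterminate form.

Rewrite 0·∞ as a quotient (0/0 or ∞/∞ form), then apply L'Hôpital's rule:
  lim(x→6) (6-x)·ln(6-x) = 0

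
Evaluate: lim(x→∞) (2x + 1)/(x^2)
This is an ∞/∞ indeterminate form.

Apply L'Hôpital's rule: differentiate numerator and denominator separately.
  f(x) = 2·x + 1   ⇒   f'(x) = 2
  g(x) = x^2   ⇒   g'(x) = 2·x
  lim(x→∞) f'(x)/g'(x) = lim(x→∞) (2)/(2·x)
  = 0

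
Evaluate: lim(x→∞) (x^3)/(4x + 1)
This is an ∞/∞ indeterminate form.

Apply L'Hôpital's rule: differentiate numerator and denominator separately.
  f(x) = x^3   ⇒   f'(x) = 3·x^2
  g(x) = 4·x + 1   ⇒   g'(x) = 4
  lim(x→∞) f'(x)/g'(x) = lim(x→∞) (3·x^2)/(4)
  = ∞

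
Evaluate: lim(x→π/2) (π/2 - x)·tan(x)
This is a 0·∞ indeterminate form.

Rewrite 0·∞ as a quotient (0/0 or ∞/∞ form), then apply L'Hôpital's rule:
  lim(x→π/2) (π/2 - x)·tan(x) = 1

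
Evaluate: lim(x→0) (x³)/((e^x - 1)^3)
This is a 0/0 indeterminate form.

Apply L'Hôpital's rule: differentiate numerator and denominator separately.
  f(x) = x^3   ⇒   f'(x) = 3·x^2
  g(x) = (e^(x) - 1)^3   ⇒   g'(x) = 3·(e^(x) - 1)^2·e^(x)
  lim(x→0) f'(x)/g'(x) = lim(x→0) (3·x^2)/(3·(e^(x) - 1)^2·e^(x))
  = 1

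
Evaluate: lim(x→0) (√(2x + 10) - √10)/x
This is a standard limit.

Factor or rationalize the expression:
  lim(x→0) (√(2x + 10) - √10)/x = sqrt(10)/10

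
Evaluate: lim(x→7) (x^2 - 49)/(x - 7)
This is a standard limit.

Factor or rationalize the expression:
  lim(x→7) (x^2 - 49)/(x - 7) = 14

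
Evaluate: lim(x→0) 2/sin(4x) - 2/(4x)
This is an ∞-∞ indeterminate form.

Combine fractions or rationalize to convert ∞-∞ to 0/0 form:
  lim(x→0) 2/sin(4x) - 2/(4x) = 0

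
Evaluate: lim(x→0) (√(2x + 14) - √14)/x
This is a standard limit.

Factor or rationalize the expression:
  lim(x→0) (√(2x + 14) - √14)/x = sqrt(14)/14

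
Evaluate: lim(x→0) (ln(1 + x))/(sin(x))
This is a 0/0 indeterminate form.

Apply L'Hôpital's rule: differentiate numerator and denominator separately.
  f(x) = ln(x + 1)   ⇒   f'(x) = 1/(x + 1)
  g(x) = sin(x)   ⇒   g'(x) = cos(x)
  lim(x→0) f'(x)/g'(x) = lim(x→0) (1/(x + 1))/(cos(x))
  = 1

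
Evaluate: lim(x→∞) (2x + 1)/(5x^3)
This is an ∞/∞ indeterminate form.

Apply L'Hôpital's rule: differentiate numerator and denominator separately.
  f(x) = 2·x + 1   ⇒   f'(x) = 2
  g(x) = 5·x^3   ⇒   g'(x) = 15·x^2
  lim(x→∞) f'(x)/g'(x) = lim(x→∞) (2)/(15·x^2)
  = 0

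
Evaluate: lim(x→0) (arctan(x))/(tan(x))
This is a 0/0 indeterminate form.

Apply L'Hôpital's rule: differentiate numerator and denominator separately.
  f(x) = atan(x)   ⇒   f'(x) = 1/(x^2 + 1)
  g(x) = tan(x)   ⇒   g'(x) = tan(x)^2 + 1
  lim(x→0) f'(x)/g'(x) = lim(x→0) (1/(x^2 + 1))/(tan(x)^2 + 1)
  = 1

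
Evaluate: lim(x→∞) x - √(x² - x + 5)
This is an ∞-∞ indeterminate form.

Combine fractions or rationalize to convert ∞-∞ to 0/0 form:
  lim(x→∞) x - √(x² - x + 5) = 1/2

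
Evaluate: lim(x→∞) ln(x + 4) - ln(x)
This is an ∞-∞ indeterminate form.

Combine fractions or rationalize to convert ∞-∞ to 0/0 form:
  lim(x→∞) ln(x + 4) - ln(x) = 0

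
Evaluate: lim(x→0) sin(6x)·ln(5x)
This is a 0·∞ indeterminate form.

Rewrite 0·∞ as a quotient (0/0 or ∞/∞ form), then apply L'Hôpital's rule:
  lim(x→0) sin(6x)·ln(5x) = 0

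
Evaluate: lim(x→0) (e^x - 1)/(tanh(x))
This is a 0/0 indeterminate form.

Apply L'Hôpital's rule: differentiate numerator and denominator separately.
  f(x) = e^(x) - 1   ⇒   f'(x) = e^(x)
  g(x) = tanh(x)   ⇒   g'(x) = 1 - tanh(x)^2
  lim(x→0) f'(x)/g'(x) = lim(x→0) (e^(x))/(1 - tanh(x)^2)
  = 1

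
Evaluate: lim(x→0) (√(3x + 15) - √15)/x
This is a standard limit.

Factor or rationalize the expression:
  lim(x→0) (√(3x + 15) - √15)/x = sqrt(15)/10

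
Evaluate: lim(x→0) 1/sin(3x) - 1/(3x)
This is an ∞-∞ indeterminate form.

Combine fractions or rationalize to convert ∞-∞ to 0/0 form:
  lim(x→0) 1/sin(3x) - 1/(3x) = 0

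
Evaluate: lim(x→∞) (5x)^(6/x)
This is an exponential indeterminate form.

For exponential indeterminate forms, take the natural log:
  Let L = lim(x→∞) (5x)^(6/x)
  Then ln(L) = lim(x→∞) [exponent × ln(base)]
  Evaluate using L'Hôpital or standard limits, then exponentiate.
  L = 1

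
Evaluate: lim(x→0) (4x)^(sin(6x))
This is an exponential indeterminate form.

For exponential indeterminate forms, take the natural log:
  Let L = lim(x→0) (4x)^(sin(6x))
  Then ln(L) = lim(x→0) [exponent × ln(base)]
  Evaluate using L'Hôpital or standard limits, then exponentiate.
  L = 1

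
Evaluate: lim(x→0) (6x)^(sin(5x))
This is an exponential indeterminate form.

For exponential indeterminate forms, take the natural log:
  Let L = lim(x→0) (6x)^(sin(5x))
  Then ln(L) = lim(x→0) [exponent × ln(base)]
  Evaluate using L'Hôpital or standard limits, then exponentiate.
  L = 1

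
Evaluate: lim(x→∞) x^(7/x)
This is an exponential indeterminate form.

For exponential indeterminate forms, take the natural log:
  Let L = lim(x→∞) x^(7/x)
  Then ln(L) = lim(x→∞) [exponent × ln(base)]
  Evaluate using L'Hôpital or standard limits, then exponentiate.
  L = 1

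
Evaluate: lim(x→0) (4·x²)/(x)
This is a 0/0 indeterminate form.

Apply L'Hôpital's rule: differentiate numerator and denominator separately.
  f(x) = 4·x^2   ⇒   f'(x) = 8·x
  g(x) = x   ⇒   g'(x) = 1
  lim(x→0) f'(x)/g'(x) = lim(x→0) (8·x)/(1)
  = 0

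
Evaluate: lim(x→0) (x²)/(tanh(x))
This is a 0/0 indeterminate form.

Apply L'Hôpital's rule: differentiate numerator and denominator separately.
  f(x) = x^2   ⇒   f'(x) = 2·x
  g(x) = tanh(x)   ⇒   g'(x) = 1 - tanh(x)^2
  lim(x→0) f'(x)/g'(x) = lim(x→0) (2·x)/(1 - tanh(x)^2)
  = 0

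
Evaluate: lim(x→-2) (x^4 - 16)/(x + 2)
This is a standard limit.

Factor or rationalize the expression:
  lim(x→-2) (x^4 - 16)/(x + 2) = -32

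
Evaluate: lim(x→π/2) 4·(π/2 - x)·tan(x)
This is a 0·∞ indeterminate form.

Rewrite 0·∞ as a quotient (0/0 or ∞/∞ form), then apply L'Hôpital's rule:
  lim(x→π/2) 4·(π/2 - x)·tan(x) = 4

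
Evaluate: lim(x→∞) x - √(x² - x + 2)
This is an ∞-∞ indeterminate form.

Combine fractions or rationalize to convert ∞-∞ to 0/0 form:
  lim(x→∞) x - √(x² - x + 2) = 1/2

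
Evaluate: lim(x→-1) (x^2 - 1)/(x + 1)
This is a standard limit.

Factor or rationalize the expression:
  lim(x→-1) (x^2 - 1)/(x + 1) = -2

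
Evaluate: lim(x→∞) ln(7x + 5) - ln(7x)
This is an ∞-∞ indeterminate form.

Combine fractions or rationalize to convert ∞-∞ to 0/0 form:
  lim(x→∞) ln(7x + 5) - ln(7x) = 0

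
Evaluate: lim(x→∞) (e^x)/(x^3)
This is an ∞/∞ indeterminate form.

Apply L'Hôpital's rule: differentiate numerator and denominator separately.
  f(x) = e^(x)   ⇒   f'(x) = e^(x)
  g(x) = x^3   ⇒   g'(x) = 3·x^2
  lim(x→∞) f'(x)/g'(x) = lim(x→∞) (e^(x))/(3·x^2)
  = ∞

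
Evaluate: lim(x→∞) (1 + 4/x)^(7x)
This is an exponential indeterminate form.

For exponential indeterminate forms, take the natural log:
  Let L = lim(x→∞) (1 + 4/x)^(7x)
  Then ln(L) = lim(x→∞) [exponent × ln(base)]
  Evaluate using L'Hôpital or standard limits, then exponentiate.
  L = e^(28)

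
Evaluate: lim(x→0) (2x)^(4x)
This is an exponential indeterminate form.

For exponential indeterminate forms, take the natural log:
  Let L = lim(x→0) (2x)^(4x)
  Then ln(L) = lim(x→0) [exponent × ln(base)]
  Evaluate using L'Hôpital or standard limits, then exponentiate.
  L = 1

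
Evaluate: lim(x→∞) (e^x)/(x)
This is an ∞/∞ indeterminate form.

Apply L'Hôpital's rule: differentiate numerator and denominator separately.
  f(x) = e^(x)   ⇒   f'(x) = e^(x)
  g(x) = x   ⇒   g'(x) = 1
  lim(x→∞) f'(x)/g'(x) = lim(x→∞) (e^(x))/(1)
  = ∞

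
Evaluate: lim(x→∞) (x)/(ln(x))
This is an ∞/∞ indeterminate form.

Apply L'Hôpital's rule: differentiate numerator and denominator separately.
  f(x) = x   ⇒   f'(x) = 1
  g(x) = ln(x)   ⇒   g'(x) = 1/x
  lim(x→∞) f'(x)/g'(x) = lim(x→∞) (1)/(1/x)
  = ∞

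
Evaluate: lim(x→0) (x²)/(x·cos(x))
This is a 0/0 indeterminate form.

Apply L'Hôpital's rule: differentiate numerator and denominator separately.
  f(x) = x^2   ⇒   f'(x) = 2·x
  g(x) = x·cos(x)   ⇒   g'(x) = -x·sin(x) + cos(x)
  lim(x→0) f'(x)/g'(x) = lim(x→0) (2·x)/(-x·sin(x) + cos(x))
  = 0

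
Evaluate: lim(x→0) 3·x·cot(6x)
This is a 0·∞ indeterminate form.

Rewrite 0·∞ as a quotient (0/0 or ∞/∞ form), then apply L'Hôpital's rule:
  lim(x→0) 3·x·cot(6x) = 1/2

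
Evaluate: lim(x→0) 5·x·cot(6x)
This is a 0·∞ indeterminate form.

Rewrite 0·∞ as a quotient (0/0 or ∞/∞ form), then apply L'Hôpital's rule:
  lim(x→0) 5·x·cot(6x) = 5/6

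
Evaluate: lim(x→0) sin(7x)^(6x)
This is an exponential indeterminate form.

For exponential indeterminate forms, take the natural log:
  Let L = lim(x→0) sin(7x)^(6x)
  Then ln(L) = lim(x→0) [exponent × ln(base)]
  Evaluate using L'Hôpital or standard limits, then exponentiate.
  L = 1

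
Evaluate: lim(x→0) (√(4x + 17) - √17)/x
This is a standard limit.

Factor or rationalize the expression:
  lim(x→0) (√(4x + 17) - √17)/x = 2·sqrt(17)/17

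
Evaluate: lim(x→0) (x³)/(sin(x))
This is a 0/0 indeterminate form.

Apply L'Hôpital's rule: differentiate numerator and denominator separately.
  f(x) = x^3   ⇒   f'(x) = 3·x^2
  g(x) = sin(x)   ⇒   g'(x) = cos(x)
  lim(x→0) f'(x)/g'(x) = lim(x→0) (3·x^2)/(cos(x))
  = 0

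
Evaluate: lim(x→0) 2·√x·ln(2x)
This is a 0·∞ indeterminate form.

Rewrite 0·∞ as a quotient (0/0 or ∞/∞ form), then apply L'Hôpital's rule:
  lim(x→0) 2·√x·ln(2x) = 0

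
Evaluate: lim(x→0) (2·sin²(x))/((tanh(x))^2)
This is a 0/0 indeterminate form.

Apply L'Hôpital's rule: differentiate numerator and denominator separately.
  f(x) = 2·sin(x)^2   ⇒   f'(x) = 4·sin(x)·cos(x)
  g(x) = tanh(x)^2   ⇒   g'(x) = (2 - 2·tanh(x)^2)·tanh(x)
  lim(x→0) f'(x)/g'(x) = lim(x→0) (4·sin(x)·cos(x))/((2 - 2·tanh(x)^2)·tanh(x))
  = 2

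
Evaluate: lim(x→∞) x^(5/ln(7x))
This is an exponential indeterminate form.

For exponential indeterminate forms, take the natural log:
  Let L = lim(x→∞) x^(5/ln(7x))
  Then ln(L) = lim(x→∞) [exponent × ln(base)]
  Evaluate using L'Hôpital or standard limits, then exponentiate.
  L = e^(5)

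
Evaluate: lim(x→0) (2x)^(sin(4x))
This is an exponential indeterminate form.

For exponential indeterminate forms, take the natural log:
  Let L = lim(x→0) (2x)^(sin(4x))
  Then ln(L) = lim(x→0) [exponent × ln(base)]
  Evaluate using L'Hôpital or standard limits, then exponentiate.
  L = 1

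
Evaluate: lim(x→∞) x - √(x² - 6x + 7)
This is an ∞-∞ indeterminate form.

Combine fractions or rationalize to convert ∞-∞ to 0/0 form:
  lim(x→∞) x - √(x² - 6x + 7) = 3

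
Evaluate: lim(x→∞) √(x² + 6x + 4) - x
This is an ∞-∞ indeterminate form.

Combine fractions or rationalize to convert ∞-∞ to 0/0 form:
  lim(x→∞) √(x² + 6x + 4) - x = 3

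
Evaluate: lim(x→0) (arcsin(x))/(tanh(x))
This is a 0/0 indeterminate form.

Apply L'Hôpital's rule: differentiate numerator and denominator separately.
  f(x) = asin(x)   ⇒   f'(x) = 1/sqrt(1 - x^2)
  g(x) = tanh(x)   ⇒   g'(x) = 1 - tanh(x)^2
  lim(x→0) f'(x)/g'(x) = lim(x→0) (1/sqrt(1 - x^2))/(1 - tanh(x)^2)
  = 1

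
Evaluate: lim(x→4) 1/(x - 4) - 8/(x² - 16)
This is an ∞-∞ indeterminate form.

Combine fractions or rationalize to convert ∞-∞ to 0/0 form:
  lim(x→4) 1/(x - 4) - 8/(x² - 16) = 1/8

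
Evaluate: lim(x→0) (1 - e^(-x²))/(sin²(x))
This is a 0/0 indeterminate form.

Apply L'Hôpital's rule: differentiate numerator and denominator separately.
  f(x) = 1 - e^(-x^2)   ⇒   f'(x) = 2·x·e^(-x^2)
  g(x) = sin(x)^2   ⇒   g'(x) = 2·sin(x)·cos(x)
  lim(x→0) f'(x)/g'(x) = lim(x→0) (2·x·e^(-x^2))/(2·sin(x)·cos(x))
  = 1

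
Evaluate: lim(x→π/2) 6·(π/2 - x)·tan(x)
This is a 0·∞ indeterminate form.

Rewrite 0·∞ as a quotient (0/0 or ∞/∞ form), then apply L'Hôpital's rule:
  lim(x→π/2) 6·(π/2 - x)·tan(x) = 6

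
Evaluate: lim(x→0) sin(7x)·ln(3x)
This is a 0·∞ indeterminate form.

Rewrite 0·∞ as a quotient (0/0 or ∞/∞ form), then apply L'Hôpital's rule:
  lim(x→0) sin(7x)·ln(3x) = 0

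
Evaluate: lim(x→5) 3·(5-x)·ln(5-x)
This is a 0·∞ indeterminate form.

Rewrite 0·∞ as a quotient (0/0 or ∞/∞ form), then apply L'Hôpital's rule:
  lim(x→5) 3·(5-x)·ln(5-x) = 0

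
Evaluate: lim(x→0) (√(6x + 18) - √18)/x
This is a standard limit.

Factor or rationalize the expression:
  lim(x→0) (√(6x + 18) - √18)/x = sqrt(2)/2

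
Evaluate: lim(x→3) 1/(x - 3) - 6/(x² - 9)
This is an ∞-∞ indeterminate form.

Combine fractions or rationalize to convert ∞-∞ to 0/0 form:
  lim(x→3) 1/(x - 3) - 6/(x² - 9) = 1/6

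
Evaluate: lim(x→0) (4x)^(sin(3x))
This is an exponential indeterminate form.

For exponential indeterminate forms, take the natural log:
  Let L = lim(x→0) (4x)^(sin(3x))
  Then ln(L) = lim(x→0) [exponent × ln(base)]
  Evaluate using L'Hôpital or standard limits, then exponentiate.
  L = 1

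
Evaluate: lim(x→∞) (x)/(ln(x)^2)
This is an ∞/∞ indeterminate form.

Apply L'Hôpital's rule: differentiate numerator and denominator separately.
  f(x) = x   ⇒   f'(x) = 1
  g(x) = ln(x)^2   ⇒   g'(x) = 2·ln(x)/x
  lim(x→∞) f'(x)/g'(x) = lim(x→∞) (1)/(2·ln(x)/x)
  = ∞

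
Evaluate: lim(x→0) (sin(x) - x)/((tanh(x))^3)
This is a 0/0 indeterminate form.

Apply L'Hôpital's rule: differentiate numerator and denominator separately.
  f(x) = -x + sin(x)   ⇒   f'(x) = cos(x) - 1
  g(x) = tanh(x)^3   ⇒   g'(x) = (3 - 3·tanh(x)^2)·tanh(x)^2
  lim(x→0) f'(x)/g'(x) = lim(x→0) (cos(x) - 1)/((3 - 3·tanh(x)^2)·tanh(x)^2)
  = -1/6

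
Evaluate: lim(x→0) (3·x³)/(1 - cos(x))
This is a 0/0 indeterminate form.

Apply L'Hôpital's rule: differentiate numerator and denominator separately.
  f(x) = 3·x^3   ⇒   f'(x) = 9·x^2
  g(x) = 1 - cos(x)   ⇒   g'(x) = sin(x)
  lim(x→0) f'(x)/g'(x) = lim(x→0) (9·x^2)/(sin(x))
  = 0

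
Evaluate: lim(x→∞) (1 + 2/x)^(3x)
This is an exponential indeterminate form.

For exponential indeterminate forms, take the natural log:
  Let L = lim(x→∞) (1 + 2/x)^(3x)
  Then ln(L) = lim(x→∞) [exponent × ln(base)]
  Evaluate using L'Hôpital or standard limits, then exponentiate.
  L = e^(6)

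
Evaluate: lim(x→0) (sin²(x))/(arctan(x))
This is a 0/0 indeterminate form.

Apply L'Hôpital's rule: differentiate numerator and denominator separately.
  f(x) = sin(x)^2   ⇒   f'(x) = 2·sin(x)·cos(x)
  g(x) = atan(x)   ⇒   g'(x) = 1/(x^2 + 1)
  lim(x→0) f'(x)/g'(x) = lim(x→0) (2·sin(x)·cos(x))/(1/(x^2 + 1))
  = 0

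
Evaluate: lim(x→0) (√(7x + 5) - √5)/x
This is a standard limit.

Factor or rationalize the expression:
  lim(x→0) (√(7x + 5) - √5)/x = 7·sqrt(5)/10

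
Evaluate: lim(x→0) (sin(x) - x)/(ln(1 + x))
This is a 0/0 indeterminate form.

Apply L'Hôpital's rule: differentiate numerator and denominator separately.
  f(x) = -x + sin(x)   ⇒   f'(x) = cos(x) - 1
  g(x) = ln(x + 1)   ⇒   g'(x) = 1/(x + 1)
  lim(x→0) f'(x)/g'(x) = lim(x→0) (cos(x) - 1)/(1/(x + 1))
  = 0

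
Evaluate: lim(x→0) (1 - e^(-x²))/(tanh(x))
This is a 0/0 indeterminate form.

Apply L'Hôpital's rule: differentiate numerator and denominator separately.
  f(x) = 1 - e^(-x^2)   ⇒   f'(x) = 2·x·e^(-x^2)
  g(x) = tanh(x)   ⇒   g'(x) = 1 - tanh(x)^2
  lim(x→0) f'(x)/g'(x) = lim(x→0) (2·x·e^(-x^2))/(1 - tanh(x)^2)
  = 0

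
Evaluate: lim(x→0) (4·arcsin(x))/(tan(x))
This is a 0/0 indeterminate form.

Apply L'Hôpital's rule: differentiate numerator and denominator separately.
  f(x) = 4·asin(x)   ⇒   f'(x) = 4/sqrt(1 - x^2)
  g(x) = tan(x)   ⇒   g'(x) = tan(x)^2 + 1
  lim(x→0) f'(x)/g'(x) = lim(x→0) (4/sqrt(1 - x^2))/(tan(x)^2 + 1)
  = 4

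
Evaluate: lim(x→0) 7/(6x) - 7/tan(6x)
This is an ∞-∞ indeterminate form.

Combine fractions or rationalize to convert ∞-∞ to 0/0 form:
  lim(x→0) 7/(6x) - 7/tan(6x) = 0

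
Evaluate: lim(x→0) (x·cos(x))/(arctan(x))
This is a 0/0 indeterminate form.

Apply L'Hôpital's rule: differentiate numerator and denominator separately.
  f(x) = x·cos(x)   ⇒   f'(x) = -x·sin(x) + cos(x)
  g(x) = atan(x)   ⇒   g'(x) = 1/(x^2 + 1)
  lim(x→0) f'(x)/g'(x) = lim(x→0) (-x·sin(x) + cos(x))/(1/(x^2 + 1))
  = 1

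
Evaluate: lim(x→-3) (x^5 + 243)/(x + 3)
This is a standard limit.

Factor or rationalize the expression:
  lim(x→-3) (x^5 + 243)/(x + 3) = 405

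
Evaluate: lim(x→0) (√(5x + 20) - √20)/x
This is a standard limit.

Factor or rationalize the expression:
  lim(x→0) (√(5x + 20) - √20)/x = sqrt(5)/4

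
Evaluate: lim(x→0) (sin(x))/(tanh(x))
This is a 0/0 indeterminate form.

Apply L'Hôpital's rule: differentiate numerator and denominator separately.
  f(x) = sin(x)   ⇒   f'(x) = cos(x)
  g(x) = tanh(x)   ⇒   g'(x) = 1 - tanh(x)^2
  lim(x→0) f'(x)/g'(x) = lim(x→0) (cos(x))/(1 - tanh(x)^2)
  = 1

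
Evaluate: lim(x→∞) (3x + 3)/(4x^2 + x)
This is an ∞/∞ indeterminate form.

Apply L'Hôpital's rule: differentiate numerator and denominator separately.
  f(x) = 3·x + 3   ⇒   f'(x) = 3
  g(x) = 4·x^2 + x   ⇒   g'(x) = 8·x + 1
  lim(x→∞) f'(x)/g'(x) = lim(x→∞) (3)/(8·x + 1)
  = 0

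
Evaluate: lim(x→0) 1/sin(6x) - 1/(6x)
This is an ∞-∞ indeterminate form.

Combine fractions or rationalize to convert ∞-∞ to 0/0 form:
  lim(x→0) 1/sin(6x) - 1/(6x) = 0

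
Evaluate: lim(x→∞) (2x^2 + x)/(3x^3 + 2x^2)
This is an ∞/∞ indeterminate form.

Apply L'Hôpital's rule: differentiate numerator and denominator separately.
  f(x) = 2·x^2 + x   ⇒   f'(x) = 4·x + 1
  g(x) = 3·x^3 + 2·x^2   ⇒   g'(x) = 9·x^2 + 4·x
  lim(x→∞) f'(x)/g'(x) = lim(x→∞) (4·x + 1)/(9·x^2 + 4·x)
  = 0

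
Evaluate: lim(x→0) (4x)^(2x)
This is an exponential indeterminate form.

For exponential indeterminate forms, take the natural log:
  Let L = lim(x→0) (4x)^(2x)
  Then ln(L) = lim(x→0) [exponent × ln(base)]
  Evaluate using L'Hôpital or standard limits, then exponentiate.
  L = 1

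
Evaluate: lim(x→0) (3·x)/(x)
This is a 0/0 indeterminate form.

Apply L'Hôpital's rule: differentiate numerator and denominator separately.
  f(x) = 3·x   ⇒   f'(x) = 3
  g(x) = x   ⇒   g'(x) = 1
  lim(x→0) f'(x)/g'(x) = lim(x→0) (3)/(1)
  = 3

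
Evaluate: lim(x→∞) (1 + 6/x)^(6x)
This is an exponential indeterminate form.

For exponential indeterminate forms, take the natural log:
  Let L = lim(x→∞) (1 + 6/x)^(6x)
  Then ln(L) = lim(x→∞) [exponent × ln(base)]
  Evaluate using L'Hôpital or standard limits, then exponentiate.
  L = e^(36)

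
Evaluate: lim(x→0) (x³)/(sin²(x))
This is a 0/0 indeterminate form.

Apply L'Hôpital's rule: differentiate numerator and denominator separately.
  f(x) = x^3   ⇒   f'(x) = 3·x^2
  g(x) = sin(x)^2   ⇒   g'(x) = 2·sin(x)·cos(x)
  lim(x→0) f'(x)/g'(x) = lim(x→0) (3·x^2)/(2·sin(x)·cos(x))
  = 0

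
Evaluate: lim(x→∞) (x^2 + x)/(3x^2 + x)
This is an ∞/∞ indeterminate form.

Apply L'Hôpital's rule: differentiate numerator and denominator separately.
  f(x) = x^2 + x   ⇒   f'(x) = 2·x + 1
  g(x) = 3·x^2 + x   ⇒   g'(x) = 6·x + 1
  lim(x→∞) f'(x)/g'(x) = lim(x→∞) (2·x + 1)/(6·x + 1)
  = 1/3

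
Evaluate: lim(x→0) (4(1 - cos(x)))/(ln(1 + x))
This is a 0/0 indeterminate form.

Apply L'Hôpital's rule: differentiate numerator and denominator separately.
  f(x) = 4 - 4·cos(x)   ⇒   f'(x) = 4·sin(x)
  g(x) = ln(x + 1)   ⇒   g'(x) = 1/(x + 1)
  lim(x→0) f'(x)/g'(x) = lim(x→0) (4·sin(x))/(1/(x + 1))
  = 0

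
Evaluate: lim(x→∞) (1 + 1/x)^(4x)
This is an exponential indeterminate form.

For exponential indeterminate forms, take the natural log:
  Let L = lim(x→∞) (1 + 1/x)^(4x)
  Then ln(L) = lim(x→∞) [exponent × ln(base)]
  Evaluate using L'Hôpital or standard limits, then exponentiate.
  L = e^(4)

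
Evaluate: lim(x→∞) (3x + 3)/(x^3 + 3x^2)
This is an ∞/∞ indeterminate form.

Apply L'Hôpital's rule: differentiate numerator and denominator separately.
  f(x) = 3·x + 3   ⇒   f'(x) = 3
  g(x) = x^3 + 3·x^2   ⇒   g'(x) = 3·x^2 + 6·x
  lim(x→∞) f'(x)/g'(x) = lim(x→∞) (3)/(3·x^2 + 6·x)
  = 0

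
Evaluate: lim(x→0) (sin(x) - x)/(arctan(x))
This is a 0/0 indeterminate form.

Apply L'Hôpital's rule: differentiate numerator and denominator separately.
  f(x) = -x + sin(x)   ⇒   f'(x) = cos(x) - 1
  g(x) = atan(x)   ⇒   g'(x) = 1/(x^2 + 1)
  lim(x→0) f'(x)/g'(x) = lim(x→0) (cos(x) - 1)/(1/(x^2 + 1))
  = 0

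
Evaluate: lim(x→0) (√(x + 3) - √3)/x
This is a standard limit.

Factor or rationalize the expression:
  lim(x→0) (√(x + 3) - √3)/x = sqrt(3)/6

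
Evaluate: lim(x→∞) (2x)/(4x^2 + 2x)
This is an ∞/∞ indeterminate form.

Apply L'Hôpital's rule: differentiate numerator and denominator separately.
  f(x) = 2·x   ⇒   f'(x) = 2
  g(x) = 4·x^2 + 2·x   ⇒   g'(x) = 8·x + 2
  lim(x→∞) f'(x)/g'(x) = lim(x→∞) (2)/(8·x + 2)
  = 0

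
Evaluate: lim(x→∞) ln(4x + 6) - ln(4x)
This is an ∞-∞ indeterminate form.

Combine fractions or rationalize to convert ∞-∞ to 0/0 form:
  lim(x→∞) ln(4x + 6) - ln(4x) = 0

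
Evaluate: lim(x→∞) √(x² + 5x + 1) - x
This is an ∞-∞ indeterminate form.

Combine fractions or rationalize to convert ∞-∞ to 0/0 form:
  lim(x→∞) √(x² + 5x + 1) - x = 5/2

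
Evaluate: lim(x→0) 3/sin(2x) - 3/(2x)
This is an ∞-∞ indeterminate form.

Combine fractions or rationalize to convert ∞-∞ to 0/0 form:
  lim(x→0) 3/sin(2x) - 3/(2x) = 0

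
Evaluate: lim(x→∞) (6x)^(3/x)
This is an exponential indeterminate form.

For exponential indeterminate forms, take the natural log:
  Let L = lim(x→∞) (6x)^(3/x)
  Then ln(L) = lim(x→∞) [exponent × ln(base)]
  Evaluate using L'Hôpital or standard limits, then exponentiate.
  L = 1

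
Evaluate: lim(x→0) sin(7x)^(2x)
This is an exponential indeterminate form.

For exponential indeterminate forms, take the natural log:
  Let L = lim(x→0) sin(7x)^(2x)
  Then ln(L) = lim(x→0) [exponent × ln(base)]
  Evaluate using L'Hôpital or standard limits, then exponentiate.
  L = 1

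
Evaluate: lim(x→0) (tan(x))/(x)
This is a 0/0 indeterminate form.

Apply L'Hôpital's rule: differentiate numerator and denominator separately.
  f(x) = tan(x)   ⇒   f'(x) = tan(x)^2 + 1
  g(x) = x   ⇒   g'(x) = 1
  lim(x→0) f'(x)/g'(x) = lim(x→0) (tan(x)^2 + 1)/(1)
  = 1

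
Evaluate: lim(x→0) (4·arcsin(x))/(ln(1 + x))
This is a 0/0 indeterminate form.

Apply L'Hôpital's rule: differentiate numerator and denominator separately.
  f(x) = 4·asin(x)   ⇒   f'(x) = 4/sqrt(1 - x^2)
  g(x) = ln(x + 1)   ⇒   g'(x) = 1/(x + 1)
  lim(x→0) f'(x)/g'(x) = lim(x→0) (4/sqrt(1 - x^2))/(1/(x + 1))
  = 4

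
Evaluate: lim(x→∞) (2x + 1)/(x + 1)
This is an ∞/∞ indeterminate form.

Apply L'Hôpital's rule: differentiate numerator and denominator separately.
  f(x) = 2·x + 1   ⇒   f'(x) = 2
  g(x) = x + 1   ⇒   g'(x) = 1
  lim(x→∞) f'(x)/g'(x) = lim(x→∞) (2)/(1)
  = 2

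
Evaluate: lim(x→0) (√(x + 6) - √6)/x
This is a standard limit.

Factor or rationalize the expression:
  lim(x→0) (√(x + 6) - √6)/x = sqrt(6)/12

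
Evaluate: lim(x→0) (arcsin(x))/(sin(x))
This is a 0/0 indeterminate form.

Apply L'Hôpital's rule: differentiate numerator and denominator separately.
  f(x) = asin(x)   ⇒   f'(x) = 1/sqrt(1 - x^2)
  g(x) = sin(x)   ⇒   g'(x) = cos(x)
  lim(x→0) f'(x)/g'(x) = lim(x→0) (1/sqrt(1 - x^2))/(cos(x))
  = 1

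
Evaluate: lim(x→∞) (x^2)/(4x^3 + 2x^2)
This is an ∞/∞ indeterminate form.

Apply L'Hôpital's rule: differentiate numerator and denominator separately.
  f(x) = x^2   ⇒   f'(x) = 2·x
  g(x) = 4·x^3 + 2·x^2   ⇒   g'(x) = 12·x^2 + 4·x
  lim(x→∞) f'(x)/g'(x) = lim(x→∞) (2·x)/(12·x^2 + 4·x)
  = 0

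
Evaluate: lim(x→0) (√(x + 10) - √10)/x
This is a standard limit.

Factor or rationalize the expression:
  lim(x→0) (√(x + 10) - √10)/x = sqrt(10)/20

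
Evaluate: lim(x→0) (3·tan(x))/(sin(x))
This is a 0/0 indeterminate form.

Apply L'Hôpital's rule: differentiate numerator and denominator separately.
  f(x) = 3·tan(x)   ⇒   f'(x) = 3·tan(x)^2 + 3
  g(x) = sin(x)   ⇒   g'(x) = cos(x)
  lim(x→0) f'(x)/g'(x) = lim(x→0) (3·tan(x)^2 + 3)/(cos(x))
  = 3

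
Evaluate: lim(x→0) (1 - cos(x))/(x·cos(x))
This is a 0/0 indeterminate form.

Apply L'Hôpital's rule: differentiate numerator and denominator separately.
  f(x) = 1 - cos(x)   ⇒   f'(x) = sin(x)
  g(x) = x·cos(x)   ⇒   g'(x) = -x·sin(x) + cos(x)
  lim(x→0) f'(x)/g'(x) = lim(x→0) (sin(x))/(-x·sin(x) + cos(x))
  = 0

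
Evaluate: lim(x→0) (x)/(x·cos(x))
This is a 0/0 indeterminate form.

Apply L'Hôpital's rule: differentiate numerator and denominator separately.
  f(x) = x   ⇒   f'(x) = 1
  g(x) = x·cos(x)   ⇒   g'(x) = -x·sin(x) + cos(x)
  lim(x→0) f'(x)/g'(x) = lim(x→0) (1)/(-x·sin(x) + cos(x))
  = 1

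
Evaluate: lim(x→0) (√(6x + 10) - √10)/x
This is a standard limit.

Factor or rationalize the expression:
  lim(x→0) (√(6x + 10) - √10)/x = 3·sqrt(10)/10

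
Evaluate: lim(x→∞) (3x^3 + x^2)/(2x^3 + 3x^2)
This is an ∞/∞ indeterminate form.

Apply L'Hôpital's rule: differentiate numerator and denominator separately.
  f(x) = 3·x^3 + x^2   ⇒   f'(x) = 9·x^2 + 2·x
  g(x) = 2·x^3 + 3·x^2   ⇒   g'(x) = 6·x^2 + 6·x
  lim(x→∞) f'(x)/g'(x) = lim(x→∞) (9·x^2 + 2·x)/(6·x^2 + 6·x)
  = 3/2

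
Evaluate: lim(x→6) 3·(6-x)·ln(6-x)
This is a 0·∞ indeterminate form.

Rewrite 0·∞ as a quotient (0/0 or ∞/∞ form), then apply L'Hôpital's rule:
  lim(x→6) 3·(6-x)·ln(6-x) = 0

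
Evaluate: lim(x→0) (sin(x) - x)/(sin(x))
This is a 0/0 indeterminate form.

Apply L'Hôpital's rule: differentiate numerator and denominator separately.
  f(x) = -x + sin(x)   ⇒   f'(x) = cos(x) - 1
  g(x) = sin(x)   ⇒   g'(x) = cos(x)
  lim(x→0) f'(x)/g'(x) = lim(x→0) (cos(x) - 1)/(cos(x))
  = 0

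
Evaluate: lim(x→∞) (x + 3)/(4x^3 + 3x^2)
This is an ∞/∞ indeterminate form.

Apply L'Hôpital's rule: differentiate numerator and denominator separately.
  f(x) = x + 3   ⇒   f'(x) = 1
  g(x) = 4·x^3 + 3·x^2   ⇒   g'(x) = 12·x^2 + 6·x
  lim(x→∞) f'(x)/g'(x) = lim(x→∞) (1)/(12·x^2 + 6·x)
  = 0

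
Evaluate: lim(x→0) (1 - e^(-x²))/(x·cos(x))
This is a 0/0 indeterminate form.

Apply L'Hôpital's rule: differentiate numerator and denominator separately.
  f(x) = 1 - e^(-x^2)   ⇒   f'(x) = 2·x·e^(-x^2)
  g(x) = x·cos(x)   ⇒   g'(x) = -x·sin(x) + cos(x)
  lim(x→0) f'(x)/g'(x) = lim(x→0) (2·x·e^(-x^2))/(-x·sin(x) + cos(x))
  = 0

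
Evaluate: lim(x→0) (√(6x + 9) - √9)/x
This is a standard limit.

Factor or rationalize the expression:
  lim(x→0) (√(6x + 9) - √9)/x = 1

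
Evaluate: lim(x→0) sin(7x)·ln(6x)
This is a 0·∞ indeterminate form.

Rewrite 0·∞ as a quotient (0/0 or ∞/∞ form), then apply L'Hôpital's rule:
  lim(x→0) sin(7x)·ln(6x) = 0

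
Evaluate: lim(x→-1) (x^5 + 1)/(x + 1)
This is a standard limit.

Factor or rationalize the expression:
  lim(x→-1) (x^5 + 1)/(x + 1) = 5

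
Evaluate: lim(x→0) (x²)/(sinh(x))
This is a 0/0 indeterminate form.

Apply L'Hôpital's rule: differentiate numerator and denominator separately.
  f(x) = x^2   ⇒   f'(x) = 2·x
  g(x) = sinh(x)   ⇒   g'(x) = cosh(x)
  lim(x→0) f'(x)/g'(x) = lim(x→0) (2·x)/(cosh(x))
  = 0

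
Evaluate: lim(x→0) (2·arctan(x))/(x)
This is a 0/0 indeterminate form.

Apply L'Hôpital's rule: differentiate numerator and denominator separately.
  f(x) = 2·atan(x)   ⇒   f'(x) = 2/(x^2 + 1)
  g(x) = x   ⇒   g'(x) = 1
  lim(x→0) f'(x)/g'(x) = lim(x→0) (2/(x^2 + 1))/(1)
  = 2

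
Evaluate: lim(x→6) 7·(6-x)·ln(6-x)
This is a 0·∞ indeterminate form.

Rewrite 0·∞ as a quotient (0/0 or ∞/∞ form), then apply L'Hôpital's rule:
  lim(x→6) 7·(6-x)·ln(6-x) = 0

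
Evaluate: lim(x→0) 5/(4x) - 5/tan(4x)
This is an ∞-∞ indeterminate form.

Combine fractions or rationalize to convert ∞-∞ to 0/0 form:
  lim(x→0) 5/(4x) - 5/tan(4x) = 0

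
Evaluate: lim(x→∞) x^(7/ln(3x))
This is an exponential indeterminate form.

For exponential indeterminate forms, take the natural log:
  Let L = lim(x→∞) x^(7/ln(3x))
  Then ln(L) = lim(x→∞) [exponent × ln(base)]
  Evaluate using L'Hôpital or standard limits, then exponentiate.
  L = e^(7)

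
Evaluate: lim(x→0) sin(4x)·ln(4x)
This is a 0·∞ indeterminate form.

Rewrite 0·∞ as a quotient (0/0 or ∞/∞ form), then apply L'Hôpital's rule:
  lim(x→0) sin(4x)·ln(4x) = 0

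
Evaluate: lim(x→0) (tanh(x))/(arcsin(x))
This is a 0/0 indeterminate form.

Apply L'Hôpital's rule: differentiate numerator and denominator separately.
  f(x) = tanh(x)   ⇒   f'(x) = 1 - tanh(x)^2
  g(x) = asin(x)   ⇒   g'(x) = 1/sqrt(1 - x^2)
  lim(x→0) f'(x)/g'(x) = lim(x→0) (1 - tanh(x)^2)/(1/sqrt(1 - x^2))
  = 1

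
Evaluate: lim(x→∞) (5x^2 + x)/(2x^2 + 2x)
This is an ∞/∞ indeterminate form.

Apply L'Hôpital's rule: differentiate numerator and denominator separately.
  f(x) = 5·x^2 + x   ⇒   f'(x) = 10·x + 1
  g(x) = 2·x^2 + 2·x   ⇒   g'(x) = 4·x + 2
  lim(x→∞) f'(x)/g'(x) = lim(x→∞) (10·x + 1)/(4·x + 2)
  = 5/2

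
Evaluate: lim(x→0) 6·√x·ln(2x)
This is a 0·∞ indeterminate form.

Rewrite 0·∞ as a quotient (0/0 or ∞/∞ form), then apply L'Hôpital's rule:
  lim(x→0) 6·√x·ln(2x) = 0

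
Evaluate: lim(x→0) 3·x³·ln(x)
This is a 0·∞ indeterminate form.

Rewrite 0·∞ as a quotient (0/0 or ∞/∞ form), then apply L'Hôpital's rule:
  lim(x→0) 3·x³·ln(x) = 0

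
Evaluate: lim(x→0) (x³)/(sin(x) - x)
This is a 0/0 indeterminate form.

Apply L'Hôpital's rule: differentiate numerator and denominator separately.
  f(x) = x^3   ⇒   f'(x) = 3·x^2
  g(x) = -x + sin(x)   ⇒   g'(x) = cos(x) - 1
  lim(x→0) f'(x)/g'(x) = lim(x→0) (3·x^2)/(cos(x) - 1)
  = -6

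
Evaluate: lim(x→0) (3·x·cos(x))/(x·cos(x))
This is a 0/0 indeterminate form.

Apply L'Hôpital's rule: differentiate numerator and denominator separately.
  f(x) = 3·x·cos(x)   ⇒   f'(x) = -3·x·sin(x) + 3·cos(x)
  g(x) = x·cos(x)   ⇒   g'(x) = -x·sin(x) + cos(x)
  lim(x→0) f'(x)/g'(x) = lim(x→0) (-3·x·sin(x) + 3·cos(x))/(-x·sin(x) + cos(x))
  = 3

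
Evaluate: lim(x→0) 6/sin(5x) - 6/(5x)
This is an ∞-∞ indeterminate form.

Combine fractions or rationalize to convert ∞-∞ to 0/0 form:
  lim(x→0) 6/sin(5x) - 6/(5x) = 0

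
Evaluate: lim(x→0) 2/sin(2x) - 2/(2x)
This is an ∞-∞ indeterminate form.

Combine fractions or rationalize to convert ∞-∞ to 0/0 form:
  lim(x→0) 2/sin(2x) - 2/(2x) = 0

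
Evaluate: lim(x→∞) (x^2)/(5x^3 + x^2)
This is an ∞/∞ indeterminate form.

Apply L'Hôpital's rule: differentiate numerator and denominator separately.
  f(x) = x^2   ⇒   f'(x) = 2·x
  g(x) = 5·x^3 + x^2   ⇒   g'(x) = 15·x^2 + 2·x
  lim(x→∞) f'(x)/g'(x) = lim(x→∞) (2·x)/(15·x^2 + 2·x)
  = 0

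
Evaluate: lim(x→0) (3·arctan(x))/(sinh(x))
This is a 0/0 indeterminate form.

Apply L'Hôpital's rule: differentiate numerator and denominator separately.
  f(x) = 3·atan(x)   ⇒   f'(x) = 3/(x^2 + 1)
  g(x) = sinh(x)   ⇒   g'(x) = cosh(x)
  lim(x→0) f'(x)/g'(x) = lim(x→0) (3/(x^2 + 1))/(cosh(x))
  = 3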